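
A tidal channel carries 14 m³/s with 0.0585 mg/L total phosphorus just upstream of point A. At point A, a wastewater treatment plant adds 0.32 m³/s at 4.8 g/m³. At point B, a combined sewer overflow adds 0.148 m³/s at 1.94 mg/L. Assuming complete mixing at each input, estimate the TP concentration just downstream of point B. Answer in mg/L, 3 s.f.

0.183 mg/L

After input A: C = (14·0.0585 + 0.32·4.8) / 14.32 = 0.1645 mg/L.
After input B: C = (14.32·0.1645 + 0.148·1.94) / 14.47 = 0.1826 mg/L.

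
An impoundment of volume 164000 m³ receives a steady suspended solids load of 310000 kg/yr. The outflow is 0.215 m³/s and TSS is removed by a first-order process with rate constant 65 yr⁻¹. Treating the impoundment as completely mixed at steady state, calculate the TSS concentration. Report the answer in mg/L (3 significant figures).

Outflow Q = 0.215 m³/s × 3.156e+07 s/yr = 6.785e+06 m³/yr.
Steady-state CSTR mass balance: W = Q·C + k·V·C, so C = W/(Q + kV).
Q + kV = 6.785e+06 + 65·164000 = 1.744e+07 m³/yr.
C = 310000/1.744e+07 = 0.01777 kg/m³ = 17.77 mg/L.

17.8 mg/L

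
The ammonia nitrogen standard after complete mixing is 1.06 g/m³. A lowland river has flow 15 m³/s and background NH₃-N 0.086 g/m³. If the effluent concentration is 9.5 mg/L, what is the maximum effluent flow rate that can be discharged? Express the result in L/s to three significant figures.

Mass balance at complete mixing: C_std·(Q_w + Q_r) = Q_w·C_e + Q_r·C_b.
Rearranging, Q_w = Q_r·(C_std − C_b)/(C_e − C_std) = 15·(1.06 − 0.086) / (9.5 − 1.06) = 1.731 m³/s.
= 1731 L/s.

1730 L/s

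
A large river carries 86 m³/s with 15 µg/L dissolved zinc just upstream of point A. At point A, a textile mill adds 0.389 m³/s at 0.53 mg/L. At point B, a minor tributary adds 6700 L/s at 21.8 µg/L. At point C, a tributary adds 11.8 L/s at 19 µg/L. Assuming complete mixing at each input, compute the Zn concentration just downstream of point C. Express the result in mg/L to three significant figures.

15 µg/L = 0.015 mg/L.
After input A: C = (86·0.015 + 0.389·0.53) / 86.39 = 0.01732 mg/L.
6700 L/s = 6.7 m³/s.
21.8 µg/L = 0.0218 mg/L.
After input B: C = (86.39·0.01732 + 6.7·0.0218) / 93.09 = 0.01764 mg/L.
11.8 L/s = 0.0118 m³/s.
19 µg/L = 0.019 mg/L.
After input C: C = (93.09·0.01764 + 0.0118·0.019) / 93.1 = 0.01764 mg/L.

0.0176 mg/L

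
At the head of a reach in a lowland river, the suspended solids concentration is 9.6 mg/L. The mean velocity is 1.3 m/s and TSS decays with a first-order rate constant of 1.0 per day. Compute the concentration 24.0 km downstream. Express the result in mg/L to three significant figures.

7.75 mg/L

Travel time t = 24.0 km / 1.3 m/s = 2.4e+04/1.3 = 1.846e+04 s = 0.2137 d.
First-order decay: C = 9.6·exp(−1.0·0.2137) = 9.6·0.8076 = 7.753 mg/L.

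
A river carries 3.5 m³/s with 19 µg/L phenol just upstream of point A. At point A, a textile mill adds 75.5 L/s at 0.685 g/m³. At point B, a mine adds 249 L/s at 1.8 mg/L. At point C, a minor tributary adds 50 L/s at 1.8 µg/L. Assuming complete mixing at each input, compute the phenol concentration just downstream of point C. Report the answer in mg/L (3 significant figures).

0.146 mg/L

19 µg/L = 0.019 mg/L.
75.5 L/s = 0.0755 m³/s.
After input A: C = (3.5·0.019 + 0.0755·0.685) / 3.575 = 0.03306 mg/L.
249 L/s = 0.249 m³/s.
After input B: C = (3.575·0.03306 + 0.249·1.8) / 3.825 = 0.1481 mg/L.
50 L/s = 0.05 m³/s.
1.8 µg/L = 0.0018 mg/L.
After input C: C = (3.825·0.1481 + 0.05·0.0018) / 3.874 = 0.1462 mg/L.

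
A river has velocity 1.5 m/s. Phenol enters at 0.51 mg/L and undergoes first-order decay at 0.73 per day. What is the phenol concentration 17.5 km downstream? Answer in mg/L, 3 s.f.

0.462 mg/L

Travel time t = 17.5 km / 1.5 m/s = 1.75e+04/1.5 = 1.167e+04 s = 0.135 d.
First-order decay: C = 0.51·exp(−0.73·0.135) = 0.51·0.9061 = 0.4621 mg/L.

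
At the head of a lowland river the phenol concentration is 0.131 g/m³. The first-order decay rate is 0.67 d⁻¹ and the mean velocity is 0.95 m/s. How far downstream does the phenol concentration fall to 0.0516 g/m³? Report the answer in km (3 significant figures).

From C = C₀·e^(−kt), t = ln(C₀/C)/k = ln(0.131/0.0516)/0.67 = 0.9317/0.67 = 1.391 d.
Distance = v·t = 0.95 m/s × 1.201e+05 s = 1.141e+05 m = 114.1 km.

114 km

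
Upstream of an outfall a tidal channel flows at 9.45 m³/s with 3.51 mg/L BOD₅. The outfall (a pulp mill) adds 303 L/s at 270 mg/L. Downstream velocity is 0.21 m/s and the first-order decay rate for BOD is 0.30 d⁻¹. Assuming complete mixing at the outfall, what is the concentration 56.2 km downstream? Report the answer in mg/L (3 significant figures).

303 L/s = 0.303 m³/s.
After complete mixing, C₀ = (0.303·270 + 9.45·3.51) / 9.753 = 11.79 mg/L.
Travel time t = 5.62e+04 m / 0.21 m/s = 2.676e+05 s = 3.097 d.
C = 11.79·exp(−0.30·3.097) = 11.79·0.3949 = 4.655 mg/L.

4.66 mg/L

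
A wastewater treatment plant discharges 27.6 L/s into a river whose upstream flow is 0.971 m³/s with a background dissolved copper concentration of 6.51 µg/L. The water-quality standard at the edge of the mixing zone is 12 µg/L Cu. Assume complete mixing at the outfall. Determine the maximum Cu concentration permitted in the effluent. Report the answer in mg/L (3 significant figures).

0.205 mg/L

27.6 L/s = 0.0276 m³/s.
6.51 µg/L = 0.00651 mg/L.
12 µg/L = 0.012 mg/L.
Mass balance: 0.012·0.9986 = 0.0276·Cₑ + 0.971·0.00651.
Cₑ = (0.01198 − 0.006321) / 0.0276 = 0.2051 mg/L.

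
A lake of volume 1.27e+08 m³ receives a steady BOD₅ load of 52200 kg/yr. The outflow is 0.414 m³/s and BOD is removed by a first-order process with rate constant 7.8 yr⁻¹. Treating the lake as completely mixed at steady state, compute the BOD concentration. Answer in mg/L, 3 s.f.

Outflow Q = 0.414 m³/s × 3.156e+07 s/yr = 1.306e+07 m³/yr.
Steady-state CSTR mass balance: W = Q·C + k·V·C, so C = W/(Q + kV).
Q + kV = 1.306e+07 + 7.8·1.27e+08 = 1.004e+09 m³/yr.
C = 52200/1.004e+09 = 5.201e-05 kg/m³ = 0.05201 mg/L.

0.0520 mg/L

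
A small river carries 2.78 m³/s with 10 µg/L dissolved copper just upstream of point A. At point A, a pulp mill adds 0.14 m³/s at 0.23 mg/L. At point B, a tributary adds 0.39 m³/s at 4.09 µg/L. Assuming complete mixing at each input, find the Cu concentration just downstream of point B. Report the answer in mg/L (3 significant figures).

0.0186 mg/L

10 µg/L = 0.01 mg/L.
After input A: C = (2.78·0.01 + 0.14·0.23) / 2.92 = 0.02055 mg/L.
4.09 µg/L = 0.00409 mg/L.
After input B: C = (2.92·0.02055 + 0.39·0.00409) / 3.31 = 0.01861 mg/L.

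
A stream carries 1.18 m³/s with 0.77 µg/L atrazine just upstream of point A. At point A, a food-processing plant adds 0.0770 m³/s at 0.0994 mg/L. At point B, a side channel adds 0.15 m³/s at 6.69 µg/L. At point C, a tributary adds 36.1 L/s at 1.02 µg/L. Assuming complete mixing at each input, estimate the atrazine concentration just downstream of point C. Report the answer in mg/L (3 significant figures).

0.77 µg/L = 0.00077 mg/L.
After input A: C = (1.18·0.00077 + 0.077·0.0994) / 1.257 = 0.006812 mg/L.
6.69 µg/L = 0.00669 mg/L.
After input B: C = (1.257·0.006812 + 0.15·0.00669) / 1.407 = 0.006799 mg/L.
36.1 L/s = 0.0361 m³/s.
1.02 µg/L = 0.00102 mg/L.
After input C: C = (1.407·0.006799 + 0.0361·0.00102) / 1.443 = 0.006654 mg/L.

0.00665 mg/L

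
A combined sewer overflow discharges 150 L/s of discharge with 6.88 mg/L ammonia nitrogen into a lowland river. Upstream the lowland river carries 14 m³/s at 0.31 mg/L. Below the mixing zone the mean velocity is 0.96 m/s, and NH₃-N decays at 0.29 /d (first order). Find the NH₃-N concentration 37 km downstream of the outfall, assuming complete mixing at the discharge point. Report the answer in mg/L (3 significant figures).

150 L/s = 0.15 m³/s.
After complete mixing, C₀ = (0.15·6.88 + 14·0.31) / 14.15 = 0.3796 mg/L.
Travel time t = 3.7e+04 m / 0.96 m/s = 3.854e+04 s = 0.4461 d.
C = 0.3796·exp(−0.29·0.4461) = 0.3796·0.8787 = 0.3336 mg/L.

0.334 mg/L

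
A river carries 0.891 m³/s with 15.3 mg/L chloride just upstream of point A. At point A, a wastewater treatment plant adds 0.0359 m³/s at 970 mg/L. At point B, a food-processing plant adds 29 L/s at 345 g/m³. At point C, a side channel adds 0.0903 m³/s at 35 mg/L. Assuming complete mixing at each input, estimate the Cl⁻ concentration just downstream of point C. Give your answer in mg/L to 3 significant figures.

58.9 mg/L

After input A: C = (0.891·15.3 + 0.0359·970) / 0.9269 = 52.28 mg/L.
29 L/s = 0.029 m³/s.
After input B: C = (0.9269·52.28 + 0.029·345) / 0.9559 = 61.16 mg/L.
After input C: C = (0.9559·61.16 + 0.0903·35) / 1.046 = 58.9 mg/L.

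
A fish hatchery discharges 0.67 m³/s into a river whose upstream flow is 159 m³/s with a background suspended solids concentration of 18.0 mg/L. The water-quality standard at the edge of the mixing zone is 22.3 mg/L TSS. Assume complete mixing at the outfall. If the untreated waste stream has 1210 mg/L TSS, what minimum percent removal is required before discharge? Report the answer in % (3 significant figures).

13.8 %

Mass balance: 22.3·159.7 = 0.67·Cₑ + 159·18.
Cₑ = (3561 − 2862) / 0.67 = 1043 mg/L.
Required removal = 1 − 1043/1210 = 13.82 %.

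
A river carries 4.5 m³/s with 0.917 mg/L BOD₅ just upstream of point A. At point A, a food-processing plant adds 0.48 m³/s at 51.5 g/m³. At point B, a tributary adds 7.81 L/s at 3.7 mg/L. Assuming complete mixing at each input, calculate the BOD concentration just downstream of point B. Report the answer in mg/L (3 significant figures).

After input A: C = (4.5·0.917 + 0.48·51.5) / 4.98 = 5.792 mg/L.
7.81 L/s = 0.00781 m³/s.
After input B: C = (4.98·5.792 + 0.00781·3.7) / 4.988 = 5.789 mg/L.

5.79 mg/L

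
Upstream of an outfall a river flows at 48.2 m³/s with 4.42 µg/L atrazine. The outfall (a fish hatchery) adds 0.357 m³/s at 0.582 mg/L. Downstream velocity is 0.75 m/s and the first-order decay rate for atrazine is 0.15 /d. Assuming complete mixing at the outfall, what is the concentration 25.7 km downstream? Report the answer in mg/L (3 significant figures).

4.42 µg/L = 0.00442 mg/L.
After complete mixing, C₀ = (0.357·0.582 + 48.2·0.00442) / 48.56 = 0.008666 mg/L.
Travel time t = 2.57e+04 m / 0.75 m/s = 3.427e+04 s = 0.3966 d.
C = 0.008666·exp(−0.15·0.3966) = 0.008666·0.9422 = 0.008166 mg/L.

0.00817 mg/L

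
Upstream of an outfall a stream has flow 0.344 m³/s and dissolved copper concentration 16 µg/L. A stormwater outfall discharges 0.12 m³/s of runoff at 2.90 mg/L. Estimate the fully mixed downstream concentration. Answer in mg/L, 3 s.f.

0.762 mg/L

16 µg/L = 0.016 mg/L.
Conservation of mass across the mixing zone: C = (0.12·2.9 + 0.344·0.016) / (0.12 + 0.344) = 0.3535/0.464 = 0.7619 mg/L.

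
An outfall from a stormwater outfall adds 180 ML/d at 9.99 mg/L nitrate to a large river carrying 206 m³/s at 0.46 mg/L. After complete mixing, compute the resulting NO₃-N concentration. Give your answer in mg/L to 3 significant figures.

180 ML/d = 2.083 m³/s.
Flow-weighted mixing gives C = (2.083·9.99 + 206·0.46) / (2.083 + 206) = 115.6/208.1 = 0.5554 mg/L.

0.555 mg/L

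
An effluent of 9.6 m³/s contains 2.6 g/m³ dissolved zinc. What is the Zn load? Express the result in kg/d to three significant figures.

2160 kg/d

Mass flux = Q·C = 9.6 m³/s × 2.6 g/m³ = 24.96 g/s.
= 24.96 g/s × 86.4 = 2157 kg/d.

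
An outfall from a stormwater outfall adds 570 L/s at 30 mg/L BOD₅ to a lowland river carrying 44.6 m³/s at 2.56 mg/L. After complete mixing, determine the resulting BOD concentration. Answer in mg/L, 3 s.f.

2.91 mg/L

570 L/s = 0.57 m³/s.
Flow-weighted mixing gives C = (0.57·30 + 44.6·2.56) / (0.57 + 44.6) = 131.3/45.17 = 2.906 mg/L.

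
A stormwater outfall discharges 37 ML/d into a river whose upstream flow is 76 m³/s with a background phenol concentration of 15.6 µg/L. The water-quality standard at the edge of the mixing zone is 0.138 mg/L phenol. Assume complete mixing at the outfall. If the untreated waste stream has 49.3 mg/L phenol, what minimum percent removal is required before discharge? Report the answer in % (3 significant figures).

37 ML/d = 0.4282 m³/s.
15.6 µg/L = 0.0156 mg/L.
Mass balance: 0.138·76.43 = 0.4282·Cₑ + 76·0.0156.
Cₑ = (10.55 − 1.186) / 0.4282 = 21.86 mg/L.
Required removal = 1 − 21.86/49.3 = 55.66 %.

55.7 %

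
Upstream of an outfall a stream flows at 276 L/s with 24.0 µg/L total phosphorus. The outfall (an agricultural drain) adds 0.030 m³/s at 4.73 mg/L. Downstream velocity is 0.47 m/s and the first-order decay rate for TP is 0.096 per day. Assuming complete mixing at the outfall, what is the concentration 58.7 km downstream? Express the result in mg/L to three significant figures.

0.422 mg/L

276 L/s = 0.276 m³/s.
24.0 µg/L = 0.024 mg/L.
After complete mixing, C₀ = (0.03·4.73 + 0.276·0.024) / 0.306 = 0.4854 mg/L.
Travel time t = 5.87e+04 m / 0.47 m/s = 1.249e+05 s = 1.446 d.
C = 0.4854·exp(−0.096·1.446) = 0.4854·0.8704 = 0.4225 mg/L.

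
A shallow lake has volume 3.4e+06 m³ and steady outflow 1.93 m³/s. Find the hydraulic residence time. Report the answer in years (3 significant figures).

Q = 1.93 m³/s × 3.156e+07 s/yr = 6.091e+07 m³/yr.
Hydraulic residence time τ = V/Q = 3.4e+06/6.091e+07 = 0.05582 yr.

0.0558 yr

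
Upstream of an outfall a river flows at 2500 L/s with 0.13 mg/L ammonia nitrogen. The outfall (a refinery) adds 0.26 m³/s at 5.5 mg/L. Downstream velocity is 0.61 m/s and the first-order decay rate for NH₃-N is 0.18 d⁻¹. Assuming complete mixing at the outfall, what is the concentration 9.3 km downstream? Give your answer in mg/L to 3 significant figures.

0.616 mg/L

2500 L/s = 2.5 m³/s.
After complete mixing, C₀ = (0.26·5.5 + 2.5·0.13) / 2.76 = 0.6359 mg/L.
Travel time t = 9300 m / 0.61 m/s = 1.525e+04 s = 0.1765 d.
C = 0.6359·exp(−0.18·0.1765) = 0.6359·0.9687 = 0.616 mg/L.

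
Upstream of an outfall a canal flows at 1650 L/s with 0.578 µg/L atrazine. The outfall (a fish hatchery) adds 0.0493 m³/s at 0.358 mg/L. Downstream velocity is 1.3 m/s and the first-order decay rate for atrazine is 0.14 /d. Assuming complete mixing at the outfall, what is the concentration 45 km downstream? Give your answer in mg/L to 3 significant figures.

1650 L/s = 1.65 m³/s.
0.578 µg/L = 0.000578 mg/L.
After complete mixing, C₀ = (0.0493·0.358 + 1.65·0.000578) / 1.699 = 0.01095 mg/L.
Travel time t = 4.5e+04 m / 1.3 m/s = 3.462e+04 s = 0.4006 d.
C = 0.01095·exp(−0.14·0.4006) = 0.01095·0.9455 = 0.01035 mg/L.

0.0104 mg/L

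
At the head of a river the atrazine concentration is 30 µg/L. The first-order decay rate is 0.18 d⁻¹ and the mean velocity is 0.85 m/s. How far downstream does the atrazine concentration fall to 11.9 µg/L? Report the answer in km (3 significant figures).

377 km

From C = C₀·e^(−kt), t = ln(C₀/C)/k = ln(30/11.9)/0.18 = 0.9247/0.18 = 5.137 d.
Distance = v·t = 0.85 m/s × 4.438e+05 s = 3.773e+05 m = 377.3 km.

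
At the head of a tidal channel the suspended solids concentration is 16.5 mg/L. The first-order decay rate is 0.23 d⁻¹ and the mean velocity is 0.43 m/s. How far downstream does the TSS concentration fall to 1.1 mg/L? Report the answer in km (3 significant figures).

From C = C₀·e^(−kt), t = ln(C₀/C)/k = ln(16.5/1.1)/0.23 = 2.708/0.23 = 11.77 d.
Distance = v·t = 0.43 m/s × 1.017e+06 s = 4.374e+05 m = 437.4 km.

437 km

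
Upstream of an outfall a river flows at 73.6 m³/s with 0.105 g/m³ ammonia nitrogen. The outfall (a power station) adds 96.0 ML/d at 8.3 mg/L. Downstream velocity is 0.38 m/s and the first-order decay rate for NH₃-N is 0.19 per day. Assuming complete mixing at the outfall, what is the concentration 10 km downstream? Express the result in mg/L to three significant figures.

0.214 mg/L

96.0 ML/d = 1.111 m³/s.
After complete mixing, C₀ = (1.111·8.3 + 73.6·0.105) / 74.71 = 0.2269 mg/L.
Travel time t = 1e+04 m / 0.38 m/s = 2.632e+04 s = 0.3046 d.
C = 0.2269·exp(−0.19·0.3046) = 0.2269·0.9438 = 0.2141 mg/L.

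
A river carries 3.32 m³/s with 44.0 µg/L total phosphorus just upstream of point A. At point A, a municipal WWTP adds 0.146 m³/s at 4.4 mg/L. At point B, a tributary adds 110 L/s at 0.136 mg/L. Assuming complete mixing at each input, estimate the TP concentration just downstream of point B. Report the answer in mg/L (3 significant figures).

0.225 mg/L

44.0 µg/L = 0.044 mg/L.
After input A: C = (3.32·0.044 + 0.146·4.4) / 3.466 = 0.2275 mg/L.
110 L/s = 0.11 m³/s.
After input B: C = (3.466·0.2275 + 0.11·0.136) / 3.576 = 0.2247 mg/L.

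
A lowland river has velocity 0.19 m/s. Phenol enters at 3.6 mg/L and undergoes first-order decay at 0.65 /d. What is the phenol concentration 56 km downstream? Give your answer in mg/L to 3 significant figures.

0.392 mg/L

Travel time t = 56 km / 0.19 m/s = 5.6e+04/0.19 = 2.947e+05 s = 3.411 d.
First-order decay: C = 3.6·exp(−0.65·3.411) = 3.6·0.1089 = 0.392 mg/L.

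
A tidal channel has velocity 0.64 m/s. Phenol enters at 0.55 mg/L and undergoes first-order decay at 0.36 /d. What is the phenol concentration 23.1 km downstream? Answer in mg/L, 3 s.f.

0.473 mg/L

Travel time t = 23.1 km / 0.64 m/s = 2.31e+04/0.64 = 3.609e+04 s = 0.4178 d.
First-order decay: C = 0.55·exp(−0.36·0.4178) = 0.55·0.8604 = 0.4732 mg/L.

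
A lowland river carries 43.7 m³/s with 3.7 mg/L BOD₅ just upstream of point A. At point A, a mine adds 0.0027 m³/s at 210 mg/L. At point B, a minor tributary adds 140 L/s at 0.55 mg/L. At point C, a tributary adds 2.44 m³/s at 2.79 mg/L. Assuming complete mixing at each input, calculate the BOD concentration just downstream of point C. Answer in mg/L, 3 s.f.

3.65 mg/L

After input A: C = (43.7·3.7 + 0.0027·210) / 43.7 = 3.713 mg/L.
140 L/s = 0.14 m³/s.
After input B: C = (43.7·3.713 + 0.14·0.55) / 43.84 = 3.703 mg/L.
After input C: C = (43.84·3.703 + 2.44·2.79) / 46.28 = 3.655 mg/L.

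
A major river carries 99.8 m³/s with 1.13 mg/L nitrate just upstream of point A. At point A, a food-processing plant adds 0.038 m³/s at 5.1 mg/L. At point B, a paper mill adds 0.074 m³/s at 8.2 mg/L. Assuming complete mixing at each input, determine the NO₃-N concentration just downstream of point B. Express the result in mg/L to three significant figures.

1.14 mg/L

After input A: C = (99.8·1.13 + 0.038·5.1) / 99.84 = 1.132 mg/L.
After input B: C = (99.84·1.132 + 0.074·8.2) / 99.91 = 1.137 mg/L.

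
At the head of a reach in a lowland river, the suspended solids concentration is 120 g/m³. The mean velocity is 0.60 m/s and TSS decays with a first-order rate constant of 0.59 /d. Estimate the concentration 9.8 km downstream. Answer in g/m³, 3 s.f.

Travel time t = 9.8 km / 0.60 m/s = 9800/0.60 = 1.633e+04 s = 0.189 d.
First-order decay: C = 120·exp(−0.59·0.189) = 120·0.8945 = 107.3 g/m³.

107 g/m³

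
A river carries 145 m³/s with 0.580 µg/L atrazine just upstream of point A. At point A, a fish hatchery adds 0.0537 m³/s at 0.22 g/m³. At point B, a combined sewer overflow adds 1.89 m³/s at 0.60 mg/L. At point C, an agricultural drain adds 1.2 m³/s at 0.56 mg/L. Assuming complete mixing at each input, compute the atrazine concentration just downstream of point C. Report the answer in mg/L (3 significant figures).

0.0128 mg/L

0.580 µg/L = 0.00058 mg/L.
After input A: C = (145·0.00058 + 0.0537·0.22) / 145.1 = 0.0006612 mg/L.
After input B: C = (145.1·0.0006612 + 1.89·0.6) / 146.9 = 0.00837 mg/L.
After input C: C = (146.9·0.00837 + 1.2·0.56) / 148.1 = 0.01284 mg/L.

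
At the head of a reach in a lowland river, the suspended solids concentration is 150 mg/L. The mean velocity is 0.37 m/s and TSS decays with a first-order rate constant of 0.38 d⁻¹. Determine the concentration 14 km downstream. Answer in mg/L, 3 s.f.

127 mg/L

Travel time t = 14 km / 0.37 m/s = 1.4e+04/0.37 = 3.784e+04 s = 0.4379 d.
First-order decay: C = 150·exp(−0.38·0.4379) = 150·0.8467 = 127 mg/L.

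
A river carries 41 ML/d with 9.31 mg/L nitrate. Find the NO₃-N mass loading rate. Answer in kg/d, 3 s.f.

41 ML/d = 0.4745 m³/s.
Mass flux = Q·C = 0.4745 m³/s × 9.31 g/m³ = 4.418 g/s.
= 4.418 g/s × 86.4 = 381.7 kg/d.

382 kg/d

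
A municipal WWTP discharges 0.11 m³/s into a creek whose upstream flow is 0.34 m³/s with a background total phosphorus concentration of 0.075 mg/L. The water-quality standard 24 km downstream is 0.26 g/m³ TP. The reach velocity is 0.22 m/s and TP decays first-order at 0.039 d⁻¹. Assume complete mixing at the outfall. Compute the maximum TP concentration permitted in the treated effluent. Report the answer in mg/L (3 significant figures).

Travel time to the compliance point: t = 2.4e+04/0.22 = 1.091e+05 s = 1.263 d; decay factor exp(−0.039·1.263) = 0.952.
So the concentration just after mixing may be at most 0.26/0.952 = 0.2731 mg/L.
Mass balance: 0.2731·0.45 = 0.11·Cₑ + 0.34·0.075.
Cₑ = (0.1229 − 0.0255) / 0.11 = 0.8855 mg/L.

0.886 mg/L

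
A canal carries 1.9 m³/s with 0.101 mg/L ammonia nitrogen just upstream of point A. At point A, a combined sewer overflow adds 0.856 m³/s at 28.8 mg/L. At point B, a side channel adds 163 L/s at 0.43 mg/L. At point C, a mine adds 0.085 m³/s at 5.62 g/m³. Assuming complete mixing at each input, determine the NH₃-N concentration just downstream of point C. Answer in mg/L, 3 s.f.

8.45 mg/L

After input A: C = (1.9·0.101 + 0.856·28.8) / 2.756 = 9.015 mg/L.
163 L/s = 0.163 m³/s.
After input B: C = (2.756·9.015 + 0.163·0.43) / 2.919 = 8.535 mg/L.
After input C: C = (2.919·8.535 + 0.085·5.62) / 3.004 = 8.453 mg/L.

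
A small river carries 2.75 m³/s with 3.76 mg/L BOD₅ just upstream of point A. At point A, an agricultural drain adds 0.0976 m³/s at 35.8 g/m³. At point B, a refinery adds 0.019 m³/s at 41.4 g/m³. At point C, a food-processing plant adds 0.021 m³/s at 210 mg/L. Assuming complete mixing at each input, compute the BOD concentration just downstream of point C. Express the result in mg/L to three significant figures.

After input A: C = (2.75·3.76 + 0.0976·35.8) / 2.848 = 4.858 mg/L.
After input B: C = (2.848·4.858 + 0.019·41.4) / 2.867 = 5.1 mg/L.
After input C: C = (2.867·5.1 + 0.021·210) / 2.888 = 6.59 mg/L.

6.59 mg/L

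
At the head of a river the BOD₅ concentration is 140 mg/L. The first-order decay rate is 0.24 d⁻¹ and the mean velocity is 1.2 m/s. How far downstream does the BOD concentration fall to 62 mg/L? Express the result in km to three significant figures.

352 km

From C = C₀·e^(−kt), t = ln(C₀/C)/k = ln(140/62)/0.24 = 0.8145/0.24 = 3.394 d.
Distance = v·t = 1.2 m/s × 2.932e+05 s = 3.519e+05 m = 351.9 km.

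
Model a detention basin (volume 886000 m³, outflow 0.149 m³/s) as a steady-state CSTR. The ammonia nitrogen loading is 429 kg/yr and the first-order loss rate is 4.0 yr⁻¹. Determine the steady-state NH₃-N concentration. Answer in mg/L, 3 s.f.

Outflow Q = 0.149 m³/s × 3.156e+07 s/yr = 4.702e+06 m³/yr.
Steady-state CSTR mass balance: W = Q·C + k·V·C, so C = W/(Q + kV).
Q + kV = 4.702e+06 + 4.0·886000 = 8.246e+06 m³/yr.
C = 429/8.246e+06 = 5.202e-05 kg/m³ = 0.05202 mg/L.

0.0520 mg/L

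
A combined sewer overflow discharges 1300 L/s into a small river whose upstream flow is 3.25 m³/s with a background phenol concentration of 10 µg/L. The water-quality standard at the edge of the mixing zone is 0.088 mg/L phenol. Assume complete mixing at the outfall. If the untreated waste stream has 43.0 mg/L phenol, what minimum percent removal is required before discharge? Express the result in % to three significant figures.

1300 L/s = 1.3 m³/s.
10 µg/L = 0.01 mg/L.
Mass balance: 0.088·4.55 = 1.3·Cₑ + 3.25·0.01.
Cₑ = (0.4004 − 0.0325) / 1.3 = 0.283 mg/L.
Required removal = 1 − 0.283/43.0 = 99.34 %.

99.3 %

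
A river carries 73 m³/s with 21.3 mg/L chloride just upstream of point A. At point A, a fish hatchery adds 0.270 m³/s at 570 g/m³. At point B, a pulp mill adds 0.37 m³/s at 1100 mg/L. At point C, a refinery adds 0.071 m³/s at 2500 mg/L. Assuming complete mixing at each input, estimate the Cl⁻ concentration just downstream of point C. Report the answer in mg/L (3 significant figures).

31.1 mg/L

After input A: C = (73·21.3 + 0.27·570) / 73.27 = 23.32 mg/L.
After input B: C = (73.27·23.32 + 0.37·1100) / 73.64 = 28.73 mg/L.
After input C: C = (73.64·28.73 + 0.071·2500) / 73.71 = 31.11 mg/L.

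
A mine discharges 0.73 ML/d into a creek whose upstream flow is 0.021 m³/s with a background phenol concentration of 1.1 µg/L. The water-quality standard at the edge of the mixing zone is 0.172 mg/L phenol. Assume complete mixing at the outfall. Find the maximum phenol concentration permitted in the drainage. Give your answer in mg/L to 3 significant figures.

0.597 mg/L

0.73 ML/d = 0.008449 m³/s.
1.1 µg/L = 0.0011 mg/L.
Mass balance: 0.172·0.02945 = 0.008449·Cₑ + 0.021·0.0011.
Cₑ = (0.005065 − 2.31e-05) / 0.008449 = 0.5968 mg/L.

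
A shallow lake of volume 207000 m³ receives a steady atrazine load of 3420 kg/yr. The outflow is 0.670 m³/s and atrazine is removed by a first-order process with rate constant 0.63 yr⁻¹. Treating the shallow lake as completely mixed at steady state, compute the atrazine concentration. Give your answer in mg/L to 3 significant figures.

0.161 mg/L

Outflow Q = 0.670 m³/s × 3.156e+07 s/yr = 2.114e+07 m³/yr.
Steady-state CSTR mass balance: W = Q·C + k·V·C, so C = W/(Q + kV).
Q + kV = 2.114e+07 + 0.63·207000 = 2.127e+07 m³/yr.
C = 3420/2.127e+07 = 0.0001608 kg/m³ = 0.1608 mg/L.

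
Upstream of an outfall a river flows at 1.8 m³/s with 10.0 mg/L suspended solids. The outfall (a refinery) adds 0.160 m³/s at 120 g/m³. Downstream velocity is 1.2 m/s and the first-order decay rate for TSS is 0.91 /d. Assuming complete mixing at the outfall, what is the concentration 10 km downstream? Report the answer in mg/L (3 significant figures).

17.4 mg/L

After complete mixing, C₀ = (0.16·120 + 1.8·10) / 1.96 = 18.98 mg/L.
Travel time t = 1e+04 m / 1.2 m/s = 8333 s = 0.09645 d.
C = 18.98·exp(−0.91·0.09645) = 18.98·0.916 = 17.38 mg/L.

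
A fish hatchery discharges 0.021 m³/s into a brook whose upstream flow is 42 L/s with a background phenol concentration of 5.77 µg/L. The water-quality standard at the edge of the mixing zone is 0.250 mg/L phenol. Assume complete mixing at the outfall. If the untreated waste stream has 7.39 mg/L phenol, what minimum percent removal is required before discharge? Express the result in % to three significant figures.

42 L/s = 0.042 m³/s.
5.77 µg/L = 0.00577 mg/L.
Mass balance: 0.25·0.063 = 0.021·Cₑ + 0.042·0.00577.
Cₑ = (0.01575 − 0.0002423) / 0.021 = 0.7385 mg/L.
Required removal = 1 − 0.7385/7.39 = 90.01 %.

90.0 %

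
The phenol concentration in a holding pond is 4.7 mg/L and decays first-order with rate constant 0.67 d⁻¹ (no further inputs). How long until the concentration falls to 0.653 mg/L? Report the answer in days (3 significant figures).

t = ln(C₀/C)/k = ln(4.7/0.653)/0.67 = 1.974/0.67 = 2.946 d.

2.95 d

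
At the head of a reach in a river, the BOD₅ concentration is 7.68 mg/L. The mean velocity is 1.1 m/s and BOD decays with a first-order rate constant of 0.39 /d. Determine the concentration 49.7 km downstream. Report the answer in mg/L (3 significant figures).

Travel time t = 49.7 km / 1.1 m/s = 4.97e+04/1.1 = 4.518e+04 s = 0.5229 d.
First-order decay: C = 7.68·exp(−0.39·0.5229) = 7.68·0.8155 = 6.263 mg/L.

6.26 mg/L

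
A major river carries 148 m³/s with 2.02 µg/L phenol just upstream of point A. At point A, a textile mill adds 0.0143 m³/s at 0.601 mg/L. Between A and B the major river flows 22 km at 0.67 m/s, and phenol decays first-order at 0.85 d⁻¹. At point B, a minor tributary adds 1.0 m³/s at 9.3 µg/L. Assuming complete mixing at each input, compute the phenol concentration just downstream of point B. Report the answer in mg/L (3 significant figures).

0.00156 mg/L

2.02 µg/L = 0.00202 mg/L.
After input A: C = (148·0.00202 + 0.0143·0.601) / 148 = 0.002078 mg/L.
Over the 22 km reach to input B (t = 3.284e+04 s = 0.38 d), decay gives C = 0.002078·exp(−0.85·0.38) = 0.001504 mg/L.
9.3 µg/L = 0.0093 mg/L.
After input B: C = (148·0.001504 + 1·0.0093) / 149 = 0.001557 mg/L.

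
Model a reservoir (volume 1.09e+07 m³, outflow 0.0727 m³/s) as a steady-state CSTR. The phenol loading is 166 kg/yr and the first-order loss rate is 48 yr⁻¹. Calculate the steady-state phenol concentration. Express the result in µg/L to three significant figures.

0.316 µg/L

Outflow Q = 0.0727 m³/s × 3.156e+07 s/yr = 2.294e+06 m³/yr.
Steady-state CSTR mass balance: W = Q·C + k·V·C, so C = W/(Q + kV).
Q + kV = 2.294e+06 + 48·1.09e+07 = 5.255e+08 m³/yr.
C = 166/5.255e+08 = 3.159e-07 kg/m³ = 0.0003159 mg/L = 0.3159 µg/L.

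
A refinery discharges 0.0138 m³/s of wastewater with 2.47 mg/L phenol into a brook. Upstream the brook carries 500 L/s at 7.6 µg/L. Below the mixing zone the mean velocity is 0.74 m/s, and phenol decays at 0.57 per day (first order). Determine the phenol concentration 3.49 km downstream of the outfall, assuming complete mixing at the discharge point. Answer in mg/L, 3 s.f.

500 L/s = 0.5 m³/s.
7.6 µg/L = 0.0076 mg/L.
After complete mixing, C₀ = (0.0138·2.47 + 0.5·0.0076) / 0.5138 = 0.07374 mg/L.
Travel time t = 3490 m / 0.74 m/s = 4716 s = 0.05459 d.
C = 0.07374·exp(−0.57·0.05459) = 0.07374·0.9694 = 0.07148 mg/L.

0.0715 mg/L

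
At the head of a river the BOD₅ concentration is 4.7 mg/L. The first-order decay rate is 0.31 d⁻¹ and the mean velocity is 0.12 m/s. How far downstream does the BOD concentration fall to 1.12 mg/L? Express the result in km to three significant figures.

48.0 km

From C = C₀·e^(−kt), t = ln(C₀/C)/k = ln(4.7/1.12)/0.31 = 1.434/0.31 = 4.627 d.
Distance = v·t = 0.12 m/s × 3.997e+05 s = 4.797e+04 m = 47.97 km.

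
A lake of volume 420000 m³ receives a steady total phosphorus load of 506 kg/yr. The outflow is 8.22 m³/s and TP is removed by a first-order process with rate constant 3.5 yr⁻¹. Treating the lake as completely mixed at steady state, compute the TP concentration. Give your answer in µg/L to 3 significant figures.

1.94 µg/L

Outflow Q = 8.22 m³/s × 3.156e+07 s/yr = 2.594e+08 m³/yr.
Steady-state CSTR mass balance: W = Q·C + k·V·C, so C = W/(Q + kV).
Q + kV = 2.594e+08 + 3.5·420000 = 2.609e+08 m³/yr.
C = 506/2.609e+08 = 1.94e-06 kg/m³ = 0.00194 mg/L = 1.94 µg/L.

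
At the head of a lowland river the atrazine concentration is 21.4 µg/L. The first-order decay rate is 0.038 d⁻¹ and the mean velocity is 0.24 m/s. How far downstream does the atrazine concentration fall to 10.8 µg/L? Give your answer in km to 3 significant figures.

From C = C₀·e^(−kt), t = ln(C₀/C)/k = ln(21.4/10.8)/0.038 = 0.6838/0.038 = 18 d.
Distance = v·t = 0.24 m/s × 1.555e+06 s = 3.732e+05 m = 373.2 km.

373 km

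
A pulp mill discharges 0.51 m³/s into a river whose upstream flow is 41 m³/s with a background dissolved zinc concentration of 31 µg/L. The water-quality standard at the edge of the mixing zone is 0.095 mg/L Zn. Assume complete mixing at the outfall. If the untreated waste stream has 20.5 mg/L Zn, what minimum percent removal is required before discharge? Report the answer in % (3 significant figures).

74.4 %

31 µg/L = 0.031 mg/L.
Mass balance: 0.095·41.51 = 0.51·Cₑ + 41·0.031.
Cₑ = (3.943 − 1.271) / 0.51 = 5.24 mg/L.
Required removal = 1 − 5.24/20.5 = 74.44 %.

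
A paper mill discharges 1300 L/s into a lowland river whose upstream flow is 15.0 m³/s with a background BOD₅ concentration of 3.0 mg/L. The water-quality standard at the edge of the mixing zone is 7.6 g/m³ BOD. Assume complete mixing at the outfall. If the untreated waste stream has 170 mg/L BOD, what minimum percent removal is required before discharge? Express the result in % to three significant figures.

1300 L/s = 1.3 m³/s.
Mass balance: 7.6·16.3 = 1.3·Cₑ + 15·3.
Cₑ = (123.9 − 45) / 1.3 = 60.68 mg/L.
Required removal = 1 − 60.68/170 = 64.31 %.

64.3 %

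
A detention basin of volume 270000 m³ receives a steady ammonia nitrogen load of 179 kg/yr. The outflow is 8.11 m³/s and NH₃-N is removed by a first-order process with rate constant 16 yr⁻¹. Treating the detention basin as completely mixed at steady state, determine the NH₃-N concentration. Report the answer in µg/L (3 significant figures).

Outflow Q = 8.11 m³/s × 3.156e+07 s/yr = 2.559e+08 m³/yr.
Steady-state CSTR mass balance: W = Q·C + k·V·C, so C = W/(Q + kV).
Q + kV = 2.559e+08 + 16·270000 = 2.603e+08 m³/yr.
C = 179/2.603e+08 = 6.878e-07 kg/m³ = 0.0006878 mg/L = 0.6878 µg/L.

0.688 µg/L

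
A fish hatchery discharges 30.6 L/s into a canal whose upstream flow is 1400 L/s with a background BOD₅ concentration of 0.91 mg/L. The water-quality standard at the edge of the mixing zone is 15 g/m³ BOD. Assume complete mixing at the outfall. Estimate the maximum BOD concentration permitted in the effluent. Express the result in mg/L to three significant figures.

660 mg/L

30.6 L/s = 0.0306 m³/s.
1400 L/s = 1.4 m³/s.
Mass balance: 15·1.431 = 0.0306·Cₑ + 1.4·0.91.
Cₑ = (21.46 − 1.274) / 0.0306 = 659.6 mg/L.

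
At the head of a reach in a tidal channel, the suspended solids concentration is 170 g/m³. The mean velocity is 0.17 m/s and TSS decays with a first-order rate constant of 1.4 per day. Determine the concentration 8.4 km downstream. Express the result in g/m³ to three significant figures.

76.3 g/m³

Travel time t = 8.4 km / 0.17 m/s = 8400/0.17 = 4.941e+04 s = 0.5719 d.
First-order decay: C = 170·exp(−1.4·0.5719) = 170·0.449 = 76.34 g/m³.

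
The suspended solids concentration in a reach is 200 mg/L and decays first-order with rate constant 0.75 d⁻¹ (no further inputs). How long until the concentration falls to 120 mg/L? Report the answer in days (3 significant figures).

0.681 d

t = ln(C₀/C)/k = ln(200/120)/0.75 = 0.5108/0.75 = 0.6811 d.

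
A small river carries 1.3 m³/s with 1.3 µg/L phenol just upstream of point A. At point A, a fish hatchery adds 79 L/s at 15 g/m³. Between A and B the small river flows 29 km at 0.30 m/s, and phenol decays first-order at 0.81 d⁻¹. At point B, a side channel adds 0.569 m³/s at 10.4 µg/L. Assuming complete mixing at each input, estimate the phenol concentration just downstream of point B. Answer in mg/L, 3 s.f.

0.249 mg/L

1.3 µg/L = 0.0013 mg/L.
79 L/s = 0.079 m³/s.
After input A: C = (1.3·0.0013 + 0.079·15) / 1.379 = 0.8605 mg/L.
Over the 29 km reach to input B (t = 9.667e+04 s = 1.119 d), decay gives C = 0.8605·exp(−0.81·1.119) = 0.3477 mg/L.
10.4 µg/L = 0.0104 mg/L.
After input B: C = (1.379·0.3477 + 0.569·0.0104) / 1.948 = 0.2492 mg/L.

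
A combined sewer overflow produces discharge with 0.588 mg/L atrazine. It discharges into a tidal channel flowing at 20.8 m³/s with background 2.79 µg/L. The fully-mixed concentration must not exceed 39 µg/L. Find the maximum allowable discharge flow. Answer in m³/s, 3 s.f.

2.79 µg/L = 0.00279 mg/L.
39 µg/L = 0.039 mg/L.
Mass balance at complete mixing: C_std·(Q_w + Q_r) = Q_w·C_e + Q_r·C_b.
Rearranging, Q_w = Q_r·(C_std − C_b)/(C_e − C_std) = 20.8·(0.039 − 0.00279) / (0.588 − 0.039) = 1.372 m³/s.

1.37 m³/s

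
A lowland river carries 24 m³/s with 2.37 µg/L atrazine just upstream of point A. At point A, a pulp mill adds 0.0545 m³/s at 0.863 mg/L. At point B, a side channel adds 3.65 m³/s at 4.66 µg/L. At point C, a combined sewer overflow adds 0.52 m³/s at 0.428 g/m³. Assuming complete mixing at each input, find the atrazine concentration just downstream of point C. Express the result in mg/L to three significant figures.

0.0122 mg/L

2.37 µg/L = 0.00237 mg/L.
After input A: C = (24·0.00237 + 0.0545·0.863) / 24.05 = 0.00432 mg/L.
4.66 µg/L = 0.00466 mg/L.
After input B: C = (24.05·0.00432 + 3.65·0.00466) / 27.7 = 0.004365 mg/L.
After input C: C = (27.7·0.004365 + 0.52·0.428) / 28.22 = 0.01217 mg/L.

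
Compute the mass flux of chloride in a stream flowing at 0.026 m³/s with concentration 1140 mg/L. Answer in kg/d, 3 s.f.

Mass flux = Q·C = 0.026 m³/s × 1140 g/m³ = 29.64 g/s.
= 29.64 g/s × 86.4 = 2561 kg/d.

2560 kg/d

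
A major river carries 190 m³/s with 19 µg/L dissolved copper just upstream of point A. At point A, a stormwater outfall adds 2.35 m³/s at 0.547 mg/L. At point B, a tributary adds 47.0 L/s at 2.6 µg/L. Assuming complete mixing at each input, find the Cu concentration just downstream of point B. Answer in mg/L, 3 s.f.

0.0254 mg/L

19 µg/L = 0.019 mg/L.
After input A: C = (190·0.019 + 2.35·0.547) / 192.3 = 0.02545 mg/L.
47.0 L/s = 0.047 m³/s.
2.6 µg/L = 0.0026 mg/L.
After input B: C = (192.3·0.02545 + 0.047·0.0026) / 192.4 = 0.02545 mg/L.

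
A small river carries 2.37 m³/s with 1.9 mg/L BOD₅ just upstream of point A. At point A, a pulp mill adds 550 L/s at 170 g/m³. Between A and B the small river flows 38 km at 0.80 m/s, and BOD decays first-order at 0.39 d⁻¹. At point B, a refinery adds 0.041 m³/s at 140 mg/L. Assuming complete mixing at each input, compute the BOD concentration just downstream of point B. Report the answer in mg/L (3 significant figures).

550 L/s = 0.55 m³/s.
After input A: C = (2.37·1.9 + 0.55·170) / 2.92 = 33.56 mg/L.
Over the 38 km reach to input B (t = 4.75e+04 s = 0.5498 d), decay gives C = 33.56·exp(−0.39·0.5498) = 27.09 mg/L.
After input B: C = (2.92·27.09 + 0.041·140) / 2.961 = 28.65 mg/L.

28.6 mg/L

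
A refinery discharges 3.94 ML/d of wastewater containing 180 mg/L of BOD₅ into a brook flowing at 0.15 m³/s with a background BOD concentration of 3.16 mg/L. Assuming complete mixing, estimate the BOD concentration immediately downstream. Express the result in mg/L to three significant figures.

44.4 mg/L

3.94 ML/d = 0.0456 m³/s.
By mass balance at complete mixing, C = (0.0456·180 + 0.15·3.16) / (0.0456 + 0.15) = 8.682/0.1956 = 44.39 mg/L.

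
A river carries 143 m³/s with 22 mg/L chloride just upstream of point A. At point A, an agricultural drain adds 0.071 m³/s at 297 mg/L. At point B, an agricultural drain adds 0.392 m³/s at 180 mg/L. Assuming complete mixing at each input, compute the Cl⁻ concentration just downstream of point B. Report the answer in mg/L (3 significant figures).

After input A: C = (143·22 + 0.071·297) / 143.1 = 22.14 mg/L.
After input B: C = (143.1·22.14 + 0.392·180) / 143.5 = 22.57 mg/L.

22.6 mg/L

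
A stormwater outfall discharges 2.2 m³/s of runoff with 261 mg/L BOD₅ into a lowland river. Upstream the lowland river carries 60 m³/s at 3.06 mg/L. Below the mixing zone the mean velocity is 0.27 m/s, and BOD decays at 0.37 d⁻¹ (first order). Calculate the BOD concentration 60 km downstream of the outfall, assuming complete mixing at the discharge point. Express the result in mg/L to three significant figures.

4.70 mg/L

After complete mixing, C₀ = (2.2·261 + 60·3.06) / 62.2 = 12.18 mg/L.
Travel time t = 6e+04 m / 0.27 m/s = 2.222e+05 s = 2.572 d.
C = 12.18·exp(−0.37·2.572) = 12.18·0.3861 = 4.704 mg/L.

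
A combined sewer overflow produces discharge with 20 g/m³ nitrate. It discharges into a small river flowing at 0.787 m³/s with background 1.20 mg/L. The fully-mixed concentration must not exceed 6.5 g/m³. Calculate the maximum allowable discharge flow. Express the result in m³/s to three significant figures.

Mass balance at complete mixing: C_std·(Q_w + Q_r) = Q_w·C_e + Q_r·C_b.
Rearranging, Q_w = Q_r·(C_std − C_b)/(C_e − C_std) = 0.787·(6.5 − 1.2) / (20 − 6.5) = 0.309 m³/s.

0.309 m³/s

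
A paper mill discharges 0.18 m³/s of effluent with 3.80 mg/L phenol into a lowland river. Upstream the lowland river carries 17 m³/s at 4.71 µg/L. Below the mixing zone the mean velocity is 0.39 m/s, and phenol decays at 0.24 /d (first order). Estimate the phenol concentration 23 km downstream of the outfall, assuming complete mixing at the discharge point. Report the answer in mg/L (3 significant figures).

0.0378 mg/L

4.71 µg/L = 0.00471 mg/L.
After complete mixing, C₀ = (0.18·3.8 + 17·0.00471) / 17.18 = 0.04447 mg/L.
Travel time t = 2.3e+04 m / 0.39 m/s = 5.897e+04 s = 0.6826 d.
C = 0.04447·exp(−0.24·0.6826) = 0.04447·0.8489 = 0.03775 mg/L.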